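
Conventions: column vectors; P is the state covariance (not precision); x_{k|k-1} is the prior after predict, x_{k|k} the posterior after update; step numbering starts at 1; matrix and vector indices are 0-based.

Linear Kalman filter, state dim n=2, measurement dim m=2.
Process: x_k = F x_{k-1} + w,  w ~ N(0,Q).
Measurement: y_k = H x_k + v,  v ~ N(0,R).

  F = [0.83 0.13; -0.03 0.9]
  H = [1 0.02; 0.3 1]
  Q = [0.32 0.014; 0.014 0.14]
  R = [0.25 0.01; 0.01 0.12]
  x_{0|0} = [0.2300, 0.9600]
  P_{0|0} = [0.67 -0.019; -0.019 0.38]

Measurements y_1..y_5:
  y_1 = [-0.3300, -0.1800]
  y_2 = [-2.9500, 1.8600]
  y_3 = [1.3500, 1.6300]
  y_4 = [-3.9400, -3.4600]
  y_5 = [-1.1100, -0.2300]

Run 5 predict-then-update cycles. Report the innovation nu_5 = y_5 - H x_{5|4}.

step 1: x^-=[0.3157, 0.8571]  P^-=[0.7839 0.0277; 0.0277 0.4494]  S=[1.0352 0.2820; 0.2820 0.6566]  K=[0.7347 0.0848; -0.1750 0.7723]  nu=[-0.6628, -1.1318]  x^+=[-0.2672, 0.0990]  P^+=[0.1853 -0.0381; -0.0381 0.1023]
step 2: x^-=[-0.2089, 0.0971]  P^-=[0.4412 -0.0069; -0.0069 0.2251]  S=[0.6910 0.1399; 0.1399 0.3807]  K=[0.6175 0.1026; -0.1319 0.6344]  nu=[-2.7430, 1.8256]  x^+=[-1.7155, 1.6172]  P^+=[0.1560 -0.0283; -0.0283 0.0833]
step 3: x^-=[-1.2136, 1.5069]  P^-=[0.4227 -0.0012; -0.0012 0.2091]  S=[0.6728 0.1398; 0.1398 0.3665]  K=[0.6050 0.1120; -0.1237 0.6169]  nu=[2.5335, 0.4872]  x^+=[0.3738, 1.4940]  P^+=[0.1529 -0.0264; -0.0264 0.0807]
step 4: x^-=[0.5045, 1.3334]  P^-=[0.4210 0.0000; 0.0000 0.2069]  S=[0.6711 0.1405; 0.1405 0.3648]  K=[0.6035 0.1139; -0.1224 0.6143]  nu=[-4.4711, -4.9447]  x^+=[-2.7571, -1.1572]  P^+=[0.1525 -0.0261; -0.0261 0.0803]
step 5: x^-=[-2.4388, -0.9587]  P^-=[0.4208 0.0002; 0.0002 0.2066]  S=[0.6709 0.1406; 0.1406 0.3646]  K=[0.6033 0.1142; -0.1222 0.6139]  nu=[1.3480, 1.4604]  x^+=[-1.4588, -0.2268]  P^+=[0.1525 -0.0260; -0.0260 0.0803]

innov = [1.3480, 1.4604]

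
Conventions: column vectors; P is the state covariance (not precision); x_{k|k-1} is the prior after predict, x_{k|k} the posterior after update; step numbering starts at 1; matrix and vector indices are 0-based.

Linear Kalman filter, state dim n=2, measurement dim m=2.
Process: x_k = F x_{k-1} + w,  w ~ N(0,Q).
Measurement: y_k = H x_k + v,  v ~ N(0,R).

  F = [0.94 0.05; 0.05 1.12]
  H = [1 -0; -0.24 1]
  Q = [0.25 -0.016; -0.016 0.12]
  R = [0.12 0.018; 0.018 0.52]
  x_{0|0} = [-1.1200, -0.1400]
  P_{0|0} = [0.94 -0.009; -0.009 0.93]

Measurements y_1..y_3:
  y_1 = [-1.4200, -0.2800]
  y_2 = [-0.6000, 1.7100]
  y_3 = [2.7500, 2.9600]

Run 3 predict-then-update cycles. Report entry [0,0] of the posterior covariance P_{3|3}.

P_post[0,0] = 0.0874

step 1: x^-=[-1.0598, -0.2128]  P^-=[1.0821 0.0708; 0.0708 1.2879]  S=[1.2021 -0.1709; -0.1709 1.8363]  K=[0.8974 -0.0194; 0.1594 0.7070]  nu=[-0.3602, -0.3216]  x^+=[-1.3768, -0.4975]  P^+=[0.1073 0.0319; 0.0319 0.3781]
step 2: x^-=[-1.3191, -0.6261]  P^-=[0.3488 0.0438; 0.0438 0.5982]  S=[0.4688 -0.0219; -0.0219 1.1172]  K=[0.7430 -0.0211; 0.1182 0.5283]  nu=[0.7191, 2.0195]  x^+=[-0.8275, 0.5258]  P^+=[0.0888 0.0237; 0.0237 0.2825]
step 3: x^-=[-0.7515, 0.5475]  P^-=[0.3314 0.0290; 0.0290 0.4773]  S=[0.4514 -0.0325; -0.0325 1.0025]  K=[0.7322 -0.0266; 0.0983 0.4724]  nu=[3.5015, 2.2321]  x^+=[1.7529, 1.9460]  P^+=[0.0874 0.0203; 0.0203 0.2523]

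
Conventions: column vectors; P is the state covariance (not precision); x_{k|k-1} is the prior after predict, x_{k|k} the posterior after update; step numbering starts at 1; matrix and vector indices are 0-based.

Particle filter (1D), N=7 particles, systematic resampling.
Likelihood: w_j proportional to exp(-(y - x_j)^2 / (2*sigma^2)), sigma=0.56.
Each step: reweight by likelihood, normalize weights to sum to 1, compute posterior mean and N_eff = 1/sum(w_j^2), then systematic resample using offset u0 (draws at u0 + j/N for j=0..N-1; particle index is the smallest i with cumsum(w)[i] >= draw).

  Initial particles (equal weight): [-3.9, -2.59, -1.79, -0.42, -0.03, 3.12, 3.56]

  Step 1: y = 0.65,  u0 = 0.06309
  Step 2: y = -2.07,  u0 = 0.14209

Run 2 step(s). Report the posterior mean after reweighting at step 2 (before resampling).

step 1: w=[0.0000, 0.0000, 0.0001, 0.2519, 0.7479, 0.0001, 0.0000]  mean=-0.1282  Neff=1.6057  idx=[3, 3, 4, 4, 4, 4, 4]
step 2: w=[0.3994, 0.3994, 0.0403, 0.0403, 0.0403, 0.0403, 0.0403]  mean=-0.3415  Neff=3.0575  idx=[0, 0, 1, 1, 1, 3, 6]

post_mean = -0.3415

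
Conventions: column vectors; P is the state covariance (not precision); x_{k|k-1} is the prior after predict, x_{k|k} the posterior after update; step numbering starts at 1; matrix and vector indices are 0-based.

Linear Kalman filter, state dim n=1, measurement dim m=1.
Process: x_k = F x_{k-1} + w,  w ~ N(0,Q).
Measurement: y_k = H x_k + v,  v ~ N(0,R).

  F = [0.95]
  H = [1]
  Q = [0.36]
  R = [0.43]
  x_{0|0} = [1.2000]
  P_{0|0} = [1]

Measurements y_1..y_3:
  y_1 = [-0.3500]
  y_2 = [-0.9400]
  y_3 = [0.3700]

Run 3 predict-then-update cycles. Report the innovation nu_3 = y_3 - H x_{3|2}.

step 1: x^-=[1.1400]  P^-=[1.2625]  S=[1.6925]  K=[0.7459]  nu=[-1.4900]  x^+=[0.0286]  P^+=[0.3208]
step 2: x^-=[0.0271]  P^-=[0.6495]  S=[1.0795]  K=[0.6017]  nu=[-0.9671]  x^+=[-0.5548]  P^+=[0.2587]
step 3: x^-=[-0.5270]  P^-=[0.5935]  S=[1.0235]  K=[0.5799]  nu=[0.8970]  x^+=[-0.0069]  P^+=[0.2493]

innov = [0.8970]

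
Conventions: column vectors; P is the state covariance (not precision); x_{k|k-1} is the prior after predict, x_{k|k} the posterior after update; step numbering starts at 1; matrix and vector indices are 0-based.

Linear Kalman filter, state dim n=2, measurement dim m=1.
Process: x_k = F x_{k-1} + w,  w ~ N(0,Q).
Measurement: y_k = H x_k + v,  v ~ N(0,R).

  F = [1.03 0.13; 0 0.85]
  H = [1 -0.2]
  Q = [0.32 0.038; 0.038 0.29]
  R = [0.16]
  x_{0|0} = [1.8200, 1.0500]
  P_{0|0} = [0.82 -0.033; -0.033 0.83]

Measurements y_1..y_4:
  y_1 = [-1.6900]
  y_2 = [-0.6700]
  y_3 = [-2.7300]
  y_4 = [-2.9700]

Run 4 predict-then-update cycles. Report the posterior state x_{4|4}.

x_post = [-2.7396, 0.1922]

step 1: x^-=[2.0111, 0.8925]  P^-=[1.1951 0.1008; 0.1008 0.8897]  S=[1.3504]  K=[0.8701; -0.0571]  nu=[-3.5226]  x^+=[-1.0539, 1.0937]  P^+=[0.1728 0.1679; 0.1679 0.8853]
step 2: x^-=[-0.9433, 0.9296]  P^-=[0.5633 0.2828; 0.2828 0.9296]  S=[0.6473]  K=[0.7828; 0.1497]  nu=[0.4593]  x^+=[-0.5838, 0.9984]  P^+=[0.1666 0.2070; 0.2070 0.9151]
step 3: x^-=[-0.4716, 0.8486]  P^-=[0.5677 0.3203; 0.3203 0.9512]  S=[0.6376]  K=[0.7899; 0.2040]  nu=[-2.0887]  x^+=[-2.1214, 0.4224]  P^+=[0.1699 0.2176; 0.2176 0.9246]
step 4: x^-=[-2.1301, 0.3591]  P^-=[0.5741 0.3307; 0.3307 0.9580]  S=[0.6402]  K=[0.7935; 0.2172]  nu=[-0.7681]  x^+=[-2.7396, 0.1922]  P^+=[0.1710 0.2203; 0.2203 0.9278]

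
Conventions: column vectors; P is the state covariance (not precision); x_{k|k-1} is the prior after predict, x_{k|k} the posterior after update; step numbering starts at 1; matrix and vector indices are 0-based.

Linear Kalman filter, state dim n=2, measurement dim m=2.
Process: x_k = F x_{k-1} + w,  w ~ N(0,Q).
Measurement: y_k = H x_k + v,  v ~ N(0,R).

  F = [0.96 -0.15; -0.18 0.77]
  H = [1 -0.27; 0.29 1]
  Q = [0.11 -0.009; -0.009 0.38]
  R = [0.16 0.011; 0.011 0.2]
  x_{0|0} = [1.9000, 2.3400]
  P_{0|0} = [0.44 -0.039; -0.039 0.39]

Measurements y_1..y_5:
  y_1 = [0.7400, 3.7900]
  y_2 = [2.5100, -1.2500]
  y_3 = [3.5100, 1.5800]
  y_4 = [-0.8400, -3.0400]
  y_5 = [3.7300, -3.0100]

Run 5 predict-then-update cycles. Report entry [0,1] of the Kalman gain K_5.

K[0,1] = 0.1006

step 1: x^-=[1.4730, 1.4598]  P^-=[0.5355 -0.1600; -0.1600 0.6363]  S=[0.8283 -0.1529; -0.1529 0.7886]  K=[0.7235 0.1344; -0.2722 0.6953]  nu=[-0.3389, 1.9030]  x^+=[1.4836, 2.8752]  P^+=[0.1174 0.0008; 0.0008 0.1358]
step 2: x^-=[0.9930, 1.9469]  P^-=[0.2211 -0.0444; -0.0444 0.4641]  S=[0.4389 -0.0911; -0.0911 0.6570]  K=[0.5532 0.1067; -0.2513 0.6520]  nu=[2.0427, -3.4848]  x^+=[1.7510, -0.8386]  P^+=[0.0900 0.0013; 0.0013 0.1273]
step 3: x^-=[1.8067, -0.9609]  P^-=[0.1955 -0.0382; -0.0382 0.4580]  S=[0.4095 -0.0912; -0.0912 0.6523]  K=[0.5252 0.1017; -0.2505 0.6501]  nu=[1.4438, 2.0170]  x^+=[2.7702, -0.0114]  P^+=[0.0855 0.0013; 0.0013 0.1269]
step 4: x^-=[2.6611, -0.5074]  P^-=[0.1913 -0.0374; -0.0374 0.4576]  S=[0.4048 -0.0916; -0.0916 0.6520]  K=[0.5202 0.1008; -0.2506 0.6500]  nu=[-3.6381, -3.3043]  x^+=[0.4356, -1.7437]  P^+=[0.0847 0.0013; 0.0013 0.1269]
step 5: x^-=[0.6797, -1.4210]  P^-=[0.1905 -0.0373; -0.0373 0.4576]  S=[0.4040 -0.0917; -0.0917 0.6520]  K=[0.5193 0.1006; -0.2506 0.6500]  nu=[2.6666, -1.7861]  x^+=[1.8849, -3.2503]  P^+=[0.0846 0.0013; 0.0013 0.1269]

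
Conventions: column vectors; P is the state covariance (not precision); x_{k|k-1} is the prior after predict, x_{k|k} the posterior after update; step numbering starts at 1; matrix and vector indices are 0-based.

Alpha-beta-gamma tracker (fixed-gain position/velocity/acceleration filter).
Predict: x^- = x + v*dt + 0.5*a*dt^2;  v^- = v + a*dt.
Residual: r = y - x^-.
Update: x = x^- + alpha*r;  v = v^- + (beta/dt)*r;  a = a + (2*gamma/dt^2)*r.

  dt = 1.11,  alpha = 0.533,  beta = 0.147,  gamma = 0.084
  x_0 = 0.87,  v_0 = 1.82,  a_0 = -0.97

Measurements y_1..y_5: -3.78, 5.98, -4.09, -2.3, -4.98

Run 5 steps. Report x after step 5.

step 1: x_pred=2.2926  r=-6.0726  x^+=-0.9441  v^+=-0.0609  a^+=-1.7980
step 2: x_pred=-2.1194  r=8.0994  x^+=2.1976  v^+=-0.9841  a^+=-0.6936
step 3: x_pred=0.6779  r=-4.7679  x^+=-1.8634  v^+=-2.3855  a^+=-1.3438
step 4: x_pred=-5.3391  r=3.0391  x^+=-3.7193  v^+=-3.4746  a^+=-0.9294
step 5: x_pred=-8.1486  r=3.1686  x^+=-6.4597  v^+=-4.0866  a^+=-0.4973

x_post = -6.4597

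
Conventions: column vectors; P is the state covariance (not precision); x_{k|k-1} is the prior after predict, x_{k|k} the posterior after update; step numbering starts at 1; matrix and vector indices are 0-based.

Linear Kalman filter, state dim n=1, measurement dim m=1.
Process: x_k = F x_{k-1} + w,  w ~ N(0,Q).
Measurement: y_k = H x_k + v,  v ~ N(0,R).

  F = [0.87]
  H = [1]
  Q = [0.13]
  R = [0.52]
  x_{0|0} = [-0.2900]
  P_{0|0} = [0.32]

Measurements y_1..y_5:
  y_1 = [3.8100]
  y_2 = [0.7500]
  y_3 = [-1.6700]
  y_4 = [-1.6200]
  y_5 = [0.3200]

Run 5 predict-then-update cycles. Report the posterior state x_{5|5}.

x_post = [-0.1959]

step 1: x^-=[-0.2523]  P^-=[0.3722]  S=[0.8922]  K=[0.4172]  nu=[4.0623]  x^+=[1.4424]  P^+=[0.2169]
step 2: x^-=[1.2549]  P^-=[0.2942]  S=[0.8142]  K=[0.3613]  nu=[-0.5049]  x^+=[1.0725]  P^+=[0.1879]
step 3: x^-=[0.9330]  P^-=[0.2722]  S=[0.7922]  K=[0.3436]  nu=[-2.6030]  x^+=[0.0386]  P^+=[0.1787]
step 4: x^-=[0.0336]  P^-=[0.2652]  S=[0.7852]  K=[0.3378]  nu=[-1.6536]  x^+=[-0.5250]  P^+=[0.1756]
step 5: x^-=[-0.4567]  P^-=[0.2629]  S=[0.7829]  K=[0.3358]  nu=[0.7767]  x^+=[-0.1959]  P^+=[0.1746]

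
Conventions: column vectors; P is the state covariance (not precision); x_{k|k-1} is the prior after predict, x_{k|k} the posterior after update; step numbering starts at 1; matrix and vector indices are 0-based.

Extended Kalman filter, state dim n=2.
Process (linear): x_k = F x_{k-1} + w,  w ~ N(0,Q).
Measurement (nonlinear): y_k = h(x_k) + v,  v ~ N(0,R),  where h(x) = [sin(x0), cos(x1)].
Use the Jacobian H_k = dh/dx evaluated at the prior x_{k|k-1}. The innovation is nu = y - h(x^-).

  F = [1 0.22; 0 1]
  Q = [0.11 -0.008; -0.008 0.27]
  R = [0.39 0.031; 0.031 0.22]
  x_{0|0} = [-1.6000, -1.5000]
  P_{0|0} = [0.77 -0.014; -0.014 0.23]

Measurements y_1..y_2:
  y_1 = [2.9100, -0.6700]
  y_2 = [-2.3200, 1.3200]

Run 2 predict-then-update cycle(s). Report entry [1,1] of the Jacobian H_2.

H_jac[1,1] = 0.8050

step 1: x^-=[-1.9300, -1.5000]  P^-=[0.8850 0.0286; 0.0286 0.5000]  H_jac=[-0.3515 0.0000; 0.0000 0.9975]  S=[0.4994 0.0210; 0.0210 0.7175]  K=[-0.6254 0.0580; -0.0494 0.6966]  nu=[3.8462, -0.7407]  x^+=[-4.3785, -2.2059]  P^+=[0.6888 -0.0066; -0.0066 0.1521]
step 2: x^-=[-4.8638, -2.2059]  P^-=[0.8032 0.0188; 0.0188 0.4221]  H_jac=[0.1508 0.0000; 0.0000 0.8050]  S=[0.4083 0.0333; 0.0333 0.4935]  K=[0.2958 0.0108; -0.0494 0.6918]  nu=[-3.3086, 1.9133]  x^+=[-5.8220, -0.7187]  P^+=[0.7672 0.0143; 0.0143 0.1872]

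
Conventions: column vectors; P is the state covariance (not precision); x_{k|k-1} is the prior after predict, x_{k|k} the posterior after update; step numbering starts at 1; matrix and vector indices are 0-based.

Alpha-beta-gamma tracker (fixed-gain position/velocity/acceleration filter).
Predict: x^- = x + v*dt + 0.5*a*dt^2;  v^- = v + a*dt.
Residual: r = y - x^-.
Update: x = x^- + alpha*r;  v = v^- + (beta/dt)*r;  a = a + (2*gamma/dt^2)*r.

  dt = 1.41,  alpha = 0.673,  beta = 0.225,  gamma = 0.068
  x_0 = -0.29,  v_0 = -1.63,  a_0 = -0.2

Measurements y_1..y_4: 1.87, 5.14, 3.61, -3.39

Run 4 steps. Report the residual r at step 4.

resid = -8.6546

step 1: x_pred=-2.7871  r=4.6571  x^+=0.3471  v^+=-1.1688  a^+=0.1186
step 2: x_pred=-1.1831  r=6.3231  x^+=3.0724  v^+=0.0074  a^+=0.5511
step 3: x_pred=3.6306  r=-0.0206  x^+=3.6167  v^+=0.7812  a^+=0.5497
step 4: x_pred=5.2646  r=-8.6546  x^+=-0.5599  v^+=0.1752  a^+=-0.0423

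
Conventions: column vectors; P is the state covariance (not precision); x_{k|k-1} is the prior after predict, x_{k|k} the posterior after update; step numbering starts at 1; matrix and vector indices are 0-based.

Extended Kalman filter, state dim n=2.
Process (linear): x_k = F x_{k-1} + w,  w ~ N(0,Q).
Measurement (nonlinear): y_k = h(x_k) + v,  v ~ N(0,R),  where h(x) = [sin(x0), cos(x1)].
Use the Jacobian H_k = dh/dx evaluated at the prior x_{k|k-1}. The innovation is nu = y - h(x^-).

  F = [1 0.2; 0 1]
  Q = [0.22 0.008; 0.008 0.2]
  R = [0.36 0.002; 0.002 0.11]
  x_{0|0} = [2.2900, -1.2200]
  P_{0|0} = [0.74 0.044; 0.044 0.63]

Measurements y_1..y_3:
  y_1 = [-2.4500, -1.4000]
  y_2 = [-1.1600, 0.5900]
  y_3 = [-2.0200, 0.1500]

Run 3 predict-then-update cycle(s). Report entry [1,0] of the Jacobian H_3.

H_jac[1,0] = 0.0000

step 1: x^-=[2.0460, -1.2200]  P^-=[1.0028 0.1780; 0.1780 0.8300]  H_jac=[-0.4575 0.0000; 0.0000 0.9391]  S=[0.5699 -0.0745; -0.0745 0.8420]  K=[-0.7882 0.1288; -0.0222 0.9238]  nu=[-3.3392, -1.7436]  x^+=[4.4534, -2.7567]  P^+=[0.6196 0.0134; 0.0134 0.1082]
step 2: x^-=[3.9020, -2.7567]  P^-=[0.8493 0.0430; 0.0430 0.3082]  H_jac=[-0.7245 0.0000; 0.0000 0.3755]  S=[0.8058 -0.0097; -0.0097 0.1534]  K=[-0.7629 0.0570; -0.0296 0.7522]  nu=[-0.4708, 1.5168]  x^+=[4.3477, -1.6018]  P^+=[0.3789 0.0126; 0.0126 0.2202]
step 3: x^-=[4.0274, -1.6018]  P^-=[0.6128 0.0647; 0.0647 0.4202]  H_jac=[-0.6327 0.0000; 0.0000 0.9995]  S=[0.6053 -0.0389; -0.0389 0.5298]  K=[-0.6357 0.0754; -0.0167 0.7915]  nu=[-1.2456, 0.1810]  x^+=[4.8328, -1.4377]  P^+=[0.3615 0.0070; 0.0070 0.0871]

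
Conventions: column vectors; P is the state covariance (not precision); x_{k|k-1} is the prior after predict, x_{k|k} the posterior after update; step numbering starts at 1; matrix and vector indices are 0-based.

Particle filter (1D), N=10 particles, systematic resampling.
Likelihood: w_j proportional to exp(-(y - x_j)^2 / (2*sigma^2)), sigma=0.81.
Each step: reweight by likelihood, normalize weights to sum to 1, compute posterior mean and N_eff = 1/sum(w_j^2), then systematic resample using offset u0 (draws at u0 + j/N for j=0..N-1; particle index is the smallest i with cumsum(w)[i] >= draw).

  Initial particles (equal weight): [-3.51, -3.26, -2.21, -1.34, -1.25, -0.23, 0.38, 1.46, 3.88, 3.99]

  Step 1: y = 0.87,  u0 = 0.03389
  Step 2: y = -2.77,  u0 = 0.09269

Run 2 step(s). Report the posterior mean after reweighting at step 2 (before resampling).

post_mean = -0.1537

step 1: w=[0.0000, 0.0000, 0.0004, 0.0118, 0.0158, 0.1934, 0.4050, 0.3730, 0.0005, 0.0003]  mean=0.6207  Neff=2.9337  idx=[5, 5, 6, 6, 6, 6, 7, 7, 7, 7]
step 2: w=[0.4377, 0.4377, 0.0311, 0.0311, 0.0311, 0.0311, 0.0001, 0.0001, 0.0001, 0.0001]  mean=-0.1537  Neff=2.5838  idx=[0, 0, 0, 0, 1, 1, 1, 1, 2, 5]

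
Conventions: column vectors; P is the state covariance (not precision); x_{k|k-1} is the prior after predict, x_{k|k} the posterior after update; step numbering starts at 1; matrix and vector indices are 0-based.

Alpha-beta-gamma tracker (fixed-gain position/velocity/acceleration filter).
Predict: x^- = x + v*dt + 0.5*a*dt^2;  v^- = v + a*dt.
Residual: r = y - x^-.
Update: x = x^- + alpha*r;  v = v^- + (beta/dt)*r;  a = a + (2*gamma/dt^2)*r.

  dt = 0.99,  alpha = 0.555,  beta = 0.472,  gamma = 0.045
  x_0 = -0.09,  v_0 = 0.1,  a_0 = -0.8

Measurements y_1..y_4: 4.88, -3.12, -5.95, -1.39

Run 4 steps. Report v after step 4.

step 1: x_pred=-0.3830  r=5.2630  x^+=2.5379  v^+=1.8172  a^+=-0.3167
step 2: x_pred=4.1818  r=-7.3018  x^+=0.1293  v^+=-1.9776  a^+=-0.9872
step 3: x_pred=-2.3123  r=-3.6377  x^+=-4.3312  v^+=-4.6893  a^+=-1.3213
step 4: x_pred=-9.6211  r=8.2311  x^+=-5.0528  v^+=-2.0730  a^+=-0.5654

v_post = -2.0730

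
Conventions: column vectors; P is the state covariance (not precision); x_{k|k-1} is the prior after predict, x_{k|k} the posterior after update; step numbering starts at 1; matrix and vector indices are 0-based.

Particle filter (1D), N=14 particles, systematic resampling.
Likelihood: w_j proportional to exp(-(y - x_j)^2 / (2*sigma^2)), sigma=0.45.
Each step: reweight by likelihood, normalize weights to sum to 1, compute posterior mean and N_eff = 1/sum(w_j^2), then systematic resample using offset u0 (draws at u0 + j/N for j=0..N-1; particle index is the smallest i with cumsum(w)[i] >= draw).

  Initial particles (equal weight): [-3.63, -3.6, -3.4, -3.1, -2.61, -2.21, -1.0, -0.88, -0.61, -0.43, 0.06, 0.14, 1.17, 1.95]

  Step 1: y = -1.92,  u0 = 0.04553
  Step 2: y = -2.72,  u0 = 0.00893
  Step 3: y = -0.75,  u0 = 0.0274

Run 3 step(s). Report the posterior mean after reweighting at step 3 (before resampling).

post_mean = -2.2210

step 1: w=[0.0005, 0.0007, 0.0033, 0.0234, 0.2251, 0.5926, 0.0902, 0.0505, 0.0105, 0.0030, 0.0000, 0.0000, 0.0000, 0.0000]  mean=-2.1278  Neff=2.4199  idx=[4, 4, 4, 5, 5, 5, 5, 5, 5, 5, 5, 5, 6, 7]
step 2: w=[0.1269, 0.1269, 0.1269, 0.0688, 0.0688, 0.0688, 0.0688, 0.0688, 0.0688, 0.0688, 0.0688, 0.0688, 0.0001, 0.0000]  mean=-2.3621  Neff=10.9996  idx=[0, 0, 1, 1, 2, 2, 3, 4, 5, 6, 7, 9, 10, 11]
step 3: w=[0.0046, 0.0046, 0.0046, 0.0046, 0.0046, 0.0046, 0.1216, 0.1216, 0.1216, 0.1216, 0.1216, 0.1216, 0.1216, 0.1216]  mean=-2.2210  Neff=8.4494  idx=[5, 6, 7, 7, 8, 8, 9, 10, 10, 11, 11, 12, 13, 13]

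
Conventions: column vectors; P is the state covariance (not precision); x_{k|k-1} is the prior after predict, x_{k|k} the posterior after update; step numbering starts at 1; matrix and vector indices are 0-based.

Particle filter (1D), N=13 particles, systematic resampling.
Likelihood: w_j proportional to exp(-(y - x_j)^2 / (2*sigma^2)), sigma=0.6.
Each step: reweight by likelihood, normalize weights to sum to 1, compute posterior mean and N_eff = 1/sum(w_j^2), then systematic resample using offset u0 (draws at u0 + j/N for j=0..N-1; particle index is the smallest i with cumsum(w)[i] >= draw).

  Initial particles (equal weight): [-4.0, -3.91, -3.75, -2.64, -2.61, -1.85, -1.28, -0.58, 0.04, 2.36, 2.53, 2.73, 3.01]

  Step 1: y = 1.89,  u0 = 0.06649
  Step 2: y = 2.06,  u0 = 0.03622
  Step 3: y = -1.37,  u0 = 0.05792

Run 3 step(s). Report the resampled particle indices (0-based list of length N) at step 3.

resampled_idx = [0, 0, 1, 1, 2, 3, 3, 4, 4, 5, 5, 7, 10]

step 1: w=[0.0000, 0.0000, 0.0000, 0.0000, 0.0000, 0.0000, 0.0000, 0.0001, 0.0046, 0.3953, 0.3042, 0.2016, 0.0941]  mean=2.5364  Neff=3.3518  idx=[9, 9, 9, 9, 9, 10, 10, 10, 10, 11, 11, 12, 12]
step 2: w=[0.0981, 0.0981, 0.0981, 0.0981, 0.0981, 0.0818, 0.0818, 0.0818, 0.0818, 0.0596, 0.0596, 0.0317, 0.0317]  mean=2.5009  Neff=11.9133  idx=[0, 1, 1, 2, 3, 4, 5, 6, 6, 7, 8, 10, 11]
step 3: w=[0.1461, 0.1461, 0.1461, 0.1461, 0.1461, 0.1461, 0.0241, 0.0241, 0.0241, 0.0241, 0.0241, 0.0026, 0.0001]  mean=2.3815  Neff=7.6326  idx=[0, 0, 1, 1, 2, 3, 3, 4, 4, 5, 5, 7, 10]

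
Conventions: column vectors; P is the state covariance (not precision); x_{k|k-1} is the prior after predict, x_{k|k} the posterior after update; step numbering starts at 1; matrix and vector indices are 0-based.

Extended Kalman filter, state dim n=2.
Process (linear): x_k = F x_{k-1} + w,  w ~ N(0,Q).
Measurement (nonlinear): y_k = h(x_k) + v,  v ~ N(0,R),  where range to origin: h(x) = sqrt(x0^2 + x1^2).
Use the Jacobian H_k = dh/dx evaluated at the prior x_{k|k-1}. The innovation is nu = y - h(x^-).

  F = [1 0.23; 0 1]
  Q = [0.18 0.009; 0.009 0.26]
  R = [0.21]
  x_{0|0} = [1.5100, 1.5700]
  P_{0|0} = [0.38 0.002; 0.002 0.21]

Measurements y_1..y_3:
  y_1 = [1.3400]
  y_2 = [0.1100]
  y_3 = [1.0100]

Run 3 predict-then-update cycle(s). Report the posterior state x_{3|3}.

step 1: x^-=[1.8711, 1.5700]  P^-=[0.5720 0.0593; 0.0593 0.4700]  H_jac=[0.7661 0.6428]  S=[0.7983]  K=[0.5967; 0.4354]  nu=[-1.1025]  x^+=[1.2132, 1.0900]  P^+=[0.2878 -0.1481; -0.1481 0.3187]
step 2: x^-=[1.4639, 1.0900]  P^-=[0.4166 -0.0658; -0.0658 0.5787]  H_jac=[0.8021 0.5972]  S=[0.6214]  K=[0.4745; 0.4713]  nu=[-1.7152]  x^+=[0.6501, 0.2817]  P^+=[0.2767 -0.2047; -0.2047 0.4407]
step 3: x^-=[0.7149, 0.2817]  P^-=[0.3858 -0.0944; -0.0944 0.7007]  H_jac=[0.9304 0.3666]  S=[0.5737]  K=[0.5653; 0.2946]  nu=[0.2416]  x^+=[0.8515, 0.3529]  P^+=[0.2024 -0.1899; -0.1899 0.6509]

x_post = [0.8515, 0.3529]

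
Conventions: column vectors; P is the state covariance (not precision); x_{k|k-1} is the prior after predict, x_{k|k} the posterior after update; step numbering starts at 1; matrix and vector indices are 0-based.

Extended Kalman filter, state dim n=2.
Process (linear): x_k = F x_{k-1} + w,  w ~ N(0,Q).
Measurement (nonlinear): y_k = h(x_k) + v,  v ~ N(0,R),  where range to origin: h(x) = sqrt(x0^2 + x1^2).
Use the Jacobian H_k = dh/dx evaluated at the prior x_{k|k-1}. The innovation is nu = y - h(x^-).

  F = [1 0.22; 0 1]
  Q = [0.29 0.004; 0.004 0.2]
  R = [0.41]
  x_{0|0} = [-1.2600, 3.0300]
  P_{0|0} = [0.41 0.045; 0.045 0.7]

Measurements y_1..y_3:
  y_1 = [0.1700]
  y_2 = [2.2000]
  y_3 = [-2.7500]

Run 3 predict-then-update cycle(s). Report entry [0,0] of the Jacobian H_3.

step 1: x^-=[-0.5934, 3.0300]  P^-=[0.7537 0.2030; 0.2030 0.9000]  H_jac=[-0.1922 0.9814]  S=[1.2280]  K=[0.0443; 0.6875]  nu=[-2.9176]  x^+=[-0.7226, 1.0243]  P^+=[0.7513 0.1656; 0.1656 0.3196]
step 2: x^-=[-0.4972, 1.0243]  P^-=[1.1296 0.2399; 0.2399 0.5196]  H_jac=[-0.4367 0.8996]  S=[0.8574]  K=[-0.3236; 0.4230]  nu=[1.0614]  x^+=[-0.8406, 1.4733]  P^+=[1.0399 0.3573; 0.3573 0.3662]
step 3: x^-=[-0.5165, 1.4733]  P^-=[1.5048 0.4419; 0.4419 0.5662]  H_jac=[-0.3308 0.9437]  S=[0.8030]  K=[-0.1007; 0.4833]  nu=[-4.3112]  x^+=[-0.0824, -0.6105]  P^+=[1.4967 0.4810; 0.4810 0.3786]

H_jac[0,0] = -0.3308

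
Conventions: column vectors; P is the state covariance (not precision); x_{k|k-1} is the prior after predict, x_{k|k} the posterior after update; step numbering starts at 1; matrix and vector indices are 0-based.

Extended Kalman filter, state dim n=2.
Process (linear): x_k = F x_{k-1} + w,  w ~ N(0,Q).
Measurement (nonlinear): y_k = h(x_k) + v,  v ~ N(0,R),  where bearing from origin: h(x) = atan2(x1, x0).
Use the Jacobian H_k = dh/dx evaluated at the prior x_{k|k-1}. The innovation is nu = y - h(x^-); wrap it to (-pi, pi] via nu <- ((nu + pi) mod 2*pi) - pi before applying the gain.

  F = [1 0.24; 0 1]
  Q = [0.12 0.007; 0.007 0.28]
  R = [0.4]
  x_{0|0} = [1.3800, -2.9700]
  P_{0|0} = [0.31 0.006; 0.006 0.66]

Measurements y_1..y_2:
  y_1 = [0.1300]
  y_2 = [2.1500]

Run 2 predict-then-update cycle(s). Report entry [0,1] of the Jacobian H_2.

H_jac[0,1] = 0.0822

step 1: x^-=[0.6672, -2.9700]  P^-=[0.4709 0.1714; 0.1714 0.9400]  H_jac=[0.3205 0.0720]  S=[0.4612]  K=[0.3541; 0.2659]  nu=[1.4798]  x^+=[1.1911, -2.5765]  P^+=[0.4131 0.1280; 0.1280 0.9074]
step 2: x^-=[0.5728, -2.5765]  P^-=[0.6468 0.3528; 0.3528 1.1874]  H_jac=[0.3698 0.0822]  S=[0.5179]  K=[0.5178; 0.4404]  nu=[-2.7811]  x^+=[-0.8674, -3.8013]  P^+=[0.5079 0.2346; 0.2346 1.0870]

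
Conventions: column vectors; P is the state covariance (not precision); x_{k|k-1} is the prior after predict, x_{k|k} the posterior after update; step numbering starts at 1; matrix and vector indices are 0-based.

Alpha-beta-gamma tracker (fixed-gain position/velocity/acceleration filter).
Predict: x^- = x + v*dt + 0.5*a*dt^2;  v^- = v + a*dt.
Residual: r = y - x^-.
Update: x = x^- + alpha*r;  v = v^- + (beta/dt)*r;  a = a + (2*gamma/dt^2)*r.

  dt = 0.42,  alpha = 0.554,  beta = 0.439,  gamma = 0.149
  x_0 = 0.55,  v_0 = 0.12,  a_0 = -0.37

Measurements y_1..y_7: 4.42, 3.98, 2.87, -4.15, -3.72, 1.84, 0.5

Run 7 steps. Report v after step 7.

step 1: x_pred=0.5678  r=3.8522  x^+=2.7019  v^+=3.9911  a^+=6.1377
step 2: x_pred=4.9195  r=-0.9395  x^+=4.3990  v^+=5.5869  a^+=4.5506
step 3: x_pred=7.1469  r=-4.2769  x^+=4.7775  v^+=3.0278  a^+=-2.6746
step 4: x_pred=5.8133  r=-9.9633  x^+=0.2936  v^+=-8.5095  a^+=-19.5060
step 5: x_pred=-5.0008  r=1.2808  x^+=-4.2912  v^+=-15.3633  a^+=-17.3422
step 6: x_pred=-12.2734  r=14.1134  x^+=-4.4546  v^+=-7.8952  a^+=6.5001
step 7: x_pred=-7.1972  r=7.6972  x^+=-2.9330  v^+=2.8803  a^+=19.5034

v_post = 2.8803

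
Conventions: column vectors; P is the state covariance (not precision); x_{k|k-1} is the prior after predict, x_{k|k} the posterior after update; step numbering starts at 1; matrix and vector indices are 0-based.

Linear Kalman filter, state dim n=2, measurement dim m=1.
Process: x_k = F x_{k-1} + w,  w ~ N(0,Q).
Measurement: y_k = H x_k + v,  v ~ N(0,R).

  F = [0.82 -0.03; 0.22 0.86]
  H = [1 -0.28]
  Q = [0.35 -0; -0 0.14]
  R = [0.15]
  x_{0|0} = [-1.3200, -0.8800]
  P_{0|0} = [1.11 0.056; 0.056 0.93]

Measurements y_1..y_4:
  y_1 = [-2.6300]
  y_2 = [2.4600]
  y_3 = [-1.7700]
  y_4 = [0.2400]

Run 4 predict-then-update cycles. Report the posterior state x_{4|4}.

x_post = [-0.3793, -1.3393]

step 1: x^-=[-1.0560, -1.0472]  P^-=[1.0944 0.2154; 0.2154 0.9027]  S=[1.1946]  K=[0.8657; -0.0313]  nu=[-1.8672]  x^+=[-2.6724, -0.9887]  P^+=[0.1992 0.2477; 0.2477 0.9016]
step 2: x^-=[-2.1617, -1.4383]  P^-=[0.4726 0.1858; 0.1858 0.9102]  S=[0.5899]  K=[0.7129; -0.1171]  nu=[4.2190]  x^+=[0.8461, -1.9324]  P^+=[0.1727 0.2350; 0.2350 0.9021]
step 3: x^-=[0.7518, -1.4758]  P^-=[0.4554 0.1721; 0.1721 0.9045]  S=[0.5800]  K=[0.7022; -0.1400]  nu=[-2.9350]  x^+=[-1.3091, -1.0649]  P^+=[0.1695 0.2291; 0.2291 0.8931]
step 4: x^-=[-1.0415, -1.2038]  P^-=[0.4535 0.1676; 0.1676 0.8954]  S=[0.5798]  K=[0.7012; -0.1434]  nu=[0.9444]  x^+=[-0.3793, -1.3393]  P^+=[0.1684 0.2259; 0.2259 0.8835]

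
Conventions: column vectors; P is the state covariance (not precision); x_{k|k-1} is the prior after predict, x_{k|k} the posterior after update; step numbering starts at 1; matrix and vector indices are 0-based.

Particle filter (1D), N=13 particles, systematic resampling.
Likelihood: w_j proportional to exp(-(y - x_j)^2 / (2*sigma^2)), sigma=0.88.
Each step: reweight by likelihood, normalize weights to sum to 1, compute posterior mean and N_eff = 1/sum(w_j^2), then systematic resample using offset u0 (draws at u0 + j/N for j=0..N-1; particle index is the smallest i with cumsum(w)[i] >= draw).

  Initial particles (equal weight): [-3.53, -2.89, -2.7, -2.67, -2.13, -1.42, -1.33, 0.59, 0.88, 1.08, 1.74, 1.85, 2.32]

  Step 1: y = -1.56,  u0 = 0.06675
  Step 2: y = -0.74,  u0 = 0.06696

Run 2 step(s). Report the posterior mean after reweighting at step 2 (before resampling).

post_mean = -1.4128

step 1: w=[0.0197, 0.0772, 0.1045, 0.1092, 0.1962, 0.2389, 0.2338, 0.0122, 0.0052, 0.0027, 0.0002, 0.0001, 0.0000]  mean=-1.9193  Neff=5.5680  idx=[1, 2, 3, 3, 4, 4, 5, 5, 5, 6, 6, 6, 7]
step 2: w=[0.0087, 0.0144, 0.0155, 0.0155, 0.0493, 0.0493, 0.1272, 0.1272, 0.1272, 0.1370, 0.1370, 0.1370, 0.0547]  mean=-1.4128  Neff=8.8112  idx=[4, 5, 6, 7, 7, 8, 8, 9, 10, 10, 11, 11, 12]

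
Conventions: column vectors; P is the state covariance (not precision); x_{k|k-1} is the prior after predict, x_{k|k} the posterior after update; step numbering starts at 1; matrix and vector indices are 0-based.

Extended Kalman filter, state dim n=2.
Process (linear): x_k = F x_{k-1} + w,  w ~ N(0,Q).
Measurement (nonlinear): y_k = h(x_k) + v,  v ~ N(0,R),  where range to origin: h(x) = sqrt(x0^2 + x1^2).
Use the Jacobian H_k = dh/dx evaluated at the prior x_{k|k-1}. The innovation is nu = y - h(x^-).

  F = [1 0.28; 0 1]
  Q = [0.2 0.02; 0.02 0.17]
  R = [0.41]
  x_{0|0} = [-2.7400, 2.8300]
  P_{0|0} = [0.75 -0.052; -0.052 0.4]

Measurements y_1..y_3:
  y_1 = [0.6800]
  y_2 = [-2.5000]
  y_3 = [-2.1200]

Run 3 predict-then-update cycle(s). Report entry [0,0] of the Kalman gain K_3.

K[0,0] = -0.7440

step 1: x^-=[-1.9476, 2.8300]  P^-=[0.9522 0.0800; 0.0800 0.5700]  H_jac=[-0.5669 0.8238]  S=[1.0281]  K=[-0.4610; 0.4126]  nu=[-2.7554]  x^+=[-0.6774, 1.6931]  P^+=[0.7338 0.2755; 0.2755 0.3950]
step 2: x^-=[-0.2033, 1.6931]  P^-=[1.1190 0.4061; 0.4061 0.5650]  H_jac=[-0.1192 0.9929]  S=[0.8867]  K=[0.3043; 0.5780]  nu=[-4.2053]  x^+=[-1.4829, -0.7376]  P^+=[1.0369 0.2502; 0.2502 0.2687]
step 3: x^-=[-1.6895, -0.7376]  P^-=[1.3981 0.3454; 0.3454 0.4387]  H_jac=[-0.9165 -0.4001]  S=[1.9079]  K=[-0.7440; -0.2579]  nu=[-3.9635]  x^+=[1.2595, 0.2848]  P^+=[0.3419 -0.0207; -0.0207 0.3118]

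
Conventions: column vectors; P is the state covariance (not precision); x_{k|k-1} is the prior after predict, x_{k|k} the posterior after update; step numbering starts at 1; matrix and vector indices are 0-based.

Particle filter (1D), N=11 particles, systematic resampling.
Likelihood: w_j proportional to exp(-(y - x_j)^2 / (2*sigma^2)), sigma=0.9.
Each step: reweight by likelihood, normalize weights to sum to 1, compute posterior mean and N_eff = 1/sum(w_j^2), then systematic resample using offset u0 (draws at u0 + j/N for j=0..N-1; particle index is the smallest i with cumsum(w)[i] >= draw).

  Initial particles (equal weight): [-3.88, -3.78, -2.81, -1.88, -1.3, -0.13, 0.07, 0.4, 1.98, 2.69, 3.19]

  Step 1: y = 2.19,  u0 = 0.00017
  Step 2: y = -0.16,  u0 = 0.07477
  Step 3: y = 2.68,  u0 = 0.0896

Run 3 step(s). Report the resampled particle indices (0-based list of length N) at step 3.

resampled_idx = [6, 6, 7, 7, 8, 8, 9, 9, 10, 10, 10]

step 1: w=[0.0000, 0.0000, 0.0000, 0.0000, 0.0002, 0.0138, 0.0239, 0.0531, 0.3733, 0.3287, 0.2069]  mean=2.3043  Neff=3.4036  idx=[4, 8, 8, 8, 8, 8, 9, 9, 9, 10, 10]
step 2: w=[0.5851, 0.0773, 0.0773, 0.0773, 0.0773, 0.0773, 0.0087, 0.0087, 0.0087, 0.0013, 0.0013]  mean=0.0823  Neff=2.6849  idx=[0, 0, 0, 0, 0, 0, 1, 2, 3, 4, 7]
step 3: w=[0.0000, 0.0000, 0.0000, 0.0000, 0.0000, 0.0000, 0.1868, 0.1868, 0.1868, 0.1868, 0.2527]  mean=2.1592  Neff=4.9153  idx=[6, 6, 7, 7, 8, 8, 9, 9, 10, 10, 10]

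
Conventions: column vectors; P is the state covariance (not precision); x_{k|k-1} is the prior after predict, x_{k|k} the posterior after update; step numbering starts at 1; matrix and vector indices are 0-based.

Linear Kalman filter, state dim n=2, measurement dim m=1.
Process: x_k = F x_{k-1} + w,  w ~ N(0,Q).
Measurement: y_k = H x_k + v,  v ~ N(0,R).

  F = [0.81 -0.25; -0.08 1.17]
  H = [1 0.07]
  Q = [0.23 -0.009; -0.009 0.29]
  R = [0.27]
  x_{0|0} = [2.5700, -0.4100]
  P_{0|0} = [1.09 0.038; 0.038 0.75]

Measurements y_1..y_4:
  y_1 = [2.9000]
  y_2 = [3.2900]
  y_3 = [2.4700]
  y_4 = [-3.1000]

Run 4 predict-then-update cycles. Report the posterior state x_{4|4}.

step 1: x^-=[2.1842, -0.6853]  P^-=[0.9766 -0.2622; -0.2622 1.3165]  S=[1.2164]  K=[0.7878; -0.1398]  nu=[0.7638]  x^+=[2.7859, -0.7921]  P^+=[0.2217 -0.1282; -0.1282 1.2928]
step 2: x^-=[2.4546, -1.1496]  P^-=[0.5082 -0.5256; -0.5256 2.0851]  S=[0.7148]  K=[0.6595; -0.5311]  nu=[0.9159]  x^+=[3.0586, -1.6360]  P^+=[0.1973 -0.2752; -0.2752 1.8835]
step 3: x^-=[2.8865, -2.1589]  P^-=[0.5886 -0.8390; -0.8390 2.9210]  S=[0.7555]  K=[0.7014; -0.8399]  nu=[-0.2653]  x^+=[2.7003, -1.9360]  P^+=[0.2170 -0.3939; -0.3939 2.3880]
step 4: x^-=[2.6713, -2.4811]  P^-=[0.6811 -1.1028; -1.1028 3.6341]  S=[0.8146]  K=[0.7414; -1.0415]  nu=[-5.5976]  x^+=[-1.4790, 3.3489]  P^+=[0.2334 -0.4737; -0.4737 2.7505]

x_post = [-1.4790, 3.3489]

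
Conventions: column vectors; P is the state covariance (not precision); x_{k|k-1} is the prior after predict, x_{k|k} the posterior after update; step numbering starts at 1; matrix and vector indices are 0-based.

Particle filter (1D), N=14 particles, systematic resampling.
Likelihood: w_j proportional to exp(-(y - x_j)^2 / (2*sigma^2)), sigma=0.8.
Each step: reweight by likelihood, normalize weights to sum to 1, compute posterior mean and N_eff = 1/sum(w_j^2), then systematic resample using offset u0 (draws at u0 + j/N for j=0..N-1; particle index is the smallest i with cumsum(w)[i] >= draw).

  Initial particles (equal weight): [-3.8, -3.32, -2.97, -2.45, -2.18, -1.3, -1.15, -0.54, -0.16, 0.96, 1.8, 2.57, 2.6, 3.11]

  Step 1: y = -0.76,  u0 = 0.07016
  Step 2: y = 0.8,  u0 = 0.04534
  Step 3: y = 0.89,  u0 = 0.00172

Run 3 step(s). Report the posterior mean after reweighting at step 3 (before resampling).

post_mean = 0.1916

step 1: w=[0.0002, 0.0016, 0.0057, 0.0279, 0.0537, 0.2068, 0.2306, 0.2501, 0.1960, 0.0257, 0.0016, 0.0000, 0.0000, 0.0000]  mean=-0.8811  Neff=4.9682  idx=[4, 5, 5, 5, 6, 6, 6, 7, 7, 7, 8, 8, 8, 10]
step 2: w=[0.0003, 0.0110, 0.0110, 0.0110, 0.0176, 0.0176, 0.0176, 0.0846, 0.0846, 0.0846, 0.1675, 0.1675, 0.1675, 0.1575]  mean=-0.0383  Neff=7.5906  idx=[4, 7, 8, 9, 9, 10, 10, 11, 11, 12, 12, 12, 13, 13]
step 3: w=[0.0080, 0.0417, 0.0417, 0.0417, 0.0417, 0.0871, 0.0871, 0.0871, 0.0871, 0.0871, 0.0871, 0.0871, 0.1079, 0.1079]  mean=0.1916  Neff=11.9961  idx=[0, 2, 4, 5, 6, 7, 7, 8, 9, 10, 11, 12, 12, 13]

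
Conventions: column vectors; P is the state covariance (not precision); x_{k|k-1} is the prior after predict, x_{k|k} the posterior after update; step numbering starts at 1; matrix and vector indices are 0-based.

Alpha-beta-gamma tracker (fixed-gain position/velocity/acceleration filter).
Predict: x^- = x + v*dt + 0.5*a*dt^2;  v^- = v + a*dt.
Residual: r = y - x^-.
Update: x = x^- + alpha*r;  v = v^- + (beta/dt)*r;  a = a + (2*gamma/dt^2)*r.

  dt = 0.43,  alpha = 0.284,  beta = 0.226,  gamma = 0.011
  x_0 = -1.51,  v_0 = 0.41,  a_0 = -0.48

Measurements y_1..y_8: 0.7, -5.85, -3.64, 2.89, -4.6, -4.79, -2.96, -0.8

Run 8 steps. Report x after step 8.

x_post = -3.6058

step 1: x_pred=-1.3781  r=2.0781  x^+=-0.7879  v^+=1.2958  a^+=-0.2327
step 2: x_pred=-0.2522  r=-5.5978  x^+=-1.8420  v^+=-1.7464  a^+=-0.8988
step 3: x_pred=-2.6760  r=-0.9640  x^+=-2.9498  v^+=-2.6395  a^+=-1.0135
step 4: x_pred=-4.1785  r=7.0685  x^+=-2.1710  v^+=0.6398  a^+=-0.1725
step 5: x_pred=-1.9119  r=-2.6881  x^+=-2.6753  v^+=-0.8472  a^+=-0.4923
step 6: x_pred=-3.0851  r=-1.7049  x^+=-3.5693  v^+=-1.9550  a^+=-0.6951
step 7: x_pred=-4.4742  r=1.5142  x^+=-4.0442  v^+=-1.4580  a^+=-0.5150
step 8: x_pred=-4.7187  r=3.9187  x^+=-3.6058  v^+=0.3801  a^+=-0.0487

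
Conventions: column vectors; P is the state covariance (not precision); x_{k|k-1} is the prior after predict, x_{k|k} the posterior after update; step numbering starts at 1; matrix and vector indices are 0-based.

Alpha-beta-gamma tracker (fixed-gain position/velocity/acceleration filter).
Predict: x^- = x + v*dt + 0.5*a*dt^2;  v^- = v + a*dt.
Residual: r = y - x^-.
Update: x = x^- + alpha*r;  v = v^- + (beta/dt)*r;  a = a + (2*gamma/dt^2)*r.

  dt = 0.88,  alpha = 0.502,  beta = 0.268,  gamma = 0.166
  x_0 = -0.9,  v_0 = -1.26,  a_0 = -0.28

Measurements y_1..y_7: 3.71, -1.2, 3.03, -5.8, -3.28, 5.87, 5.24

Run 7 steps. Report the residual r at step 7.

step 1: x_pred=-2.1172  r=5.8272  x^+=0.8080  v^+=0.2683  a^+=2.2182
step 2: x_pred=1.9030  r=-3.1030  x^+=0.3453  v^+=1.2753  a^+=0.8879
step 3: x_pred=1.8114  r=1.2186  x^+=2.4231  v^+=2.4278  a^+=1.4104
step 4: x_pred=5.1057  r=-10.9057  x^+=-0.3690  v^+=0.3476  a^+=-3.2651
step 5: x_pred=-1.3273  r=-1.9527  x^+=-2.3075  v^+=-3.1203  a^+=-4.1023
step 6: x_pred=-6.6418  r=12.5118  x^+=-0.3609  v^+=-2.9199  a^+=1.2618
step 7: x_pred=-2.4418  r=7.6818  x^+=1.4144  v^+=0.5300  a^+=4.5551

resid = 7.6818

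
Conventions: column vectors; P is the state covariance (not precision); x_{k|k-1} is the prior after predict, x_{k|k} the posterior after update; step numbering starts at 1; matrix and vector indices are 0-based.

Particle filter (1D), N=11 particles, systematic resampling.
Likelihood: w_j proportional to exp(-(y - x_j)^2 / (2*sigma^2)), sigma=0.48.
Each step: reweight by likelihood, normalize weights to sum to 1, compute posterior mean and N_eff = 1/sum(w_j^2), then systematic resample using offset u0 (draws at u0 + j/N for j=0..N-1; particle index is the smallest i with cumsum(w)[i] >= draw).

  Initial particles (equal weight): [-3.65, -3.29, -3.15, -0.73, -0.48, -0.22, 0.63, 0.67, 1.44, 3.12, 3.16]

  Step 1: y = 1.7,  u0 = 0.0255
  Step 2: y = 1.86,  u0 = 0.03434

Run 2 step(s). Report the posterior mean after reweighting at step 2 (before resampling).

post_mean = 1.4294

step 1: w=[0.0000, 0.0000, 0.0000, 0.0000, 0.0000, 0.0003, 0.0779, 0.0935, 0.8073, 0.0118, 0.0092]  mean=1.3398  Neff=1.4998  idx=[6, 7, 8, 8, 8, 8, 8, 8, 8, 8, 8]
step 2: w=[0.0060, 0.0074, 0.1096, 0.1096, 0.1096, 0.1096, 0.1096, 0.1096, 0.1096, 0.1096, 0.1096]  mean=1.4294  Neff=9.2396  idx=[2, 3, 3, 4, 5, 6, 7, 7, 8, 9, 10]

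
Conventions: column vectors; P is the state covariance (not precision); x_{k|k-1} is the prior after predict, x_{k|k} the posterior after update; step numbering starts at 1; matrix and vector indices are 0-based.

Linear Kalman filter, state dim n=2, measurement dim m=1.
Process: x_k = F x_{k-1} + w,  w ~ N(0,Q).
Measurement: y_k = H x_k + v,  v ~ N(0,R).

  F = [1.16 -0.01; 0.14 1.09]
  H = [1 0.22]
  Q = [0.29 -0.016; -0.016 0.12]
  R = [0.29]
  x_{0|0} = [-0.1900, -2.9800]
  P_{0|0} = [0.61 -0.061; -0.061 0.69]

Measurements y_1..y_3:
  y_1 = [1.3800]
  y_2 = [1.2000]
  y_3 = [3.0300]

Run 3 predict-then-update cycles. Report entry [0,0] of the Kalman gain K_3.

K[0,0] = 0.6536

step 1: x^-=[-0.1906, -3.2748]  P^-=[1.1123 -0.0015; -0.0015 0.9331]  S=[1.4468]  K=[0.7686; 0.1409]  nu=[2.2911]  x^+=[1.5702, -2.9521]  P^+=[0.2577 -0.1581; -0.1581 0.9044]
step 2: x^-=[1.8510, -2.9980]  P^-=[0.6405 -0.1837; -0.1837 1.1513]  S=[0.9054]  K=[0.6628; 0.0768]  nu=[0.0086]  x^+=[1.8567, -2.9973]  P^+=[0.2428 -0.2298; -0.2298 1.1460]
step 3: x^-=[2.1837, -3.0071]  P^-=[0.6221 -0.2793; -0.2793 1.4162]  S=[0.8577]  K=[0.6536; 0.0376]  nu=[1.5079]  x^+=[3.1693, -2.9505]  P^+=[0.2556 -0.3004; -0.3004 1.4150]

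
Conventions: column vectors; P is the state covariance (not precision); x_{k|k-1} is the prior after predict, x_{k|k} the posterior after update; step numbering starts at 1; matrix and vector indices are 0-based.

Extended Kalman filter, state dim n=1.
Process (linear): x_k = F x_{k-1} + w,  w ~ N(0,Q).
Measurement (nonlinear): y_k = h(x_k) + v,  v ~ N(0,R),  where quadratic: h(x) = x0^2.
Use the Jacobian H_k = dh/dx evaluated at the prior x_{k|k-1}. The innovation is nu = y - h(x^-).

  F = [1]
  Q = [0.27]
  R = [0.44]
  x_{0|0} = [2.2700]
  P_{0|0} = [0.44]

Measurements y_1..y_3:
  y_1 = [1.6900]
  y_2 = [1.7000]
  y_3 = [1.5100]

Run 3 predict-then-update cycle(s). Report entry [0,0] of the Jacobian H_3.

step 1: x^-=[2.2700]  P^-=[0.7100]  H_jac=[4.5400]  S=[15.0742]  K=[0.2138]  nu=[-3.4629]  x^+=[1.5295]  P^+=[0.0207]
step 2: x^-=[1.5295]  P^-=[0.2907]  H_jac=[3.0590]  S=[3.1605]  K=[0.2814]  nu=[-0.6394]  x^+=[1.3496]  P^+=[0.0405]
step 3: x^-=[1.3496]  P^-=[0.3105]  H_jac=[2.6992]  S=[2.7020]  K=[0.3102]  nu=[-0.3114]  x^+=[1.2530]  P^+=[0.0506]

H_jac[0,0] = 2.6992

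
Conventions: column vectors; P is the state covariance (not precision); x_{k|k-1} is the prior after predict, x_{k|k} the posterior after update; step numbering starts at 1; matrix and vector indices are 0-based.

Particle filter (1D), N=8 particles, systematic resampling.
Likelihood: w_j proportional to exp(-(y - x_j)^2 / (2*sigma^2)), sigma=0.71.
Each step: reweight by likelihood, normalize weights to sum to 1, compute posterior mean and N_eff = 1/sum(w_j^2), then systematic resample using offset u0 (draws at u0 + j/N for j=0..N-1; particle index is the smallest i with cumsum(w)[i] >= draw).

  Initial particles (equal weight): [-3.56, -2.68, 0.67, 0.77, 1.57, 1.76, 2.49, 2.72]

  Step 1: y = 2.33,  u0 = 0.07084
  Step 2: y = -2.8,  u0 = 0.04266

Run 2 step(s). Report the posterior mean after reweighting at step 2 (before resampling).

step 1: w=[0.0000, 0.0000, 0.0198, 0.0273, 0.1720, 0.2210, 0.2974, 0.2624]  mean=2.1477  Neff=4.2213  idx=[4, 4, 5, 6, 6, 6, 7, 7]
step 2: w=[0.4574, 0.4574, 0.0850, 0.0001, 0.0001, 0.0001, 0.0000, 0.0000]  mean=1.5864  Neff=2.3494  idx=[0, 0, 0, 0, 1, 1, 1, 2]

post_mean = 1.5864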